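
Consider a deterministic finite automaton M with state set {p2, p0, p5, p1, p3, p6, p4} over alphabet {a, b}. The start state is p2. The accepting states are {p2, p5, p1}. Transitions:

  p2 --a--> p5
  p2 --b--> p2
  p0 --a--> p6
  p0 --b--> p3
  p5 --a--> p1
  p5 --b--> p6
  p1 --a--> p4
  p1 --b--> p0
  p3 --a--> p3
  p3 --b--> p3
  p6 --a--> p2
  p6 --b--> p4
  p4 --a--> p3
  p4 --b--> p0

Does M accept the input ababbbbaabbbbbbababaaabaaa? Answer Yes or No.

p2 → p5 → p6 → p2 → p2 → p2 → p2 → p2 → p5 → p1 → p0 → p3 → p3 → p3 → p3 → p3 → p3 → p3 → p3 → p3 → p3 → p3 → p3 → p3 → p3 → p3 → p3
End state p3 is not accepting.

No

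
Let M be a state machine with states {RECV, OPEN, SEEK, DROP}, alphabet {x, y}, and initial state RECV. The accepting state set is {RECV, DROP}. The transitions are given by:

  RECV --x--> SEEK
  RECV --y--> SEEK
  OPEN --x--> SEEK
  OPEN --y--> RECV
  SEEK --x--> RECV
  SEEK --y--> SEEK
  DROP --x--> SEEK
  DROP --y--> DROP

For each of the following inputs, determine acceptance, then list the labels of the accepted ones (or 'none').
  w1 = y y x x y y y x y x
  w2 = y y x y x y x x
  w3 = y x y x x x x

w1

w1:
  start at RECV
  read 'y': RECV → SEEK
  read 'y': SEEK → SEEK
  read 'x': SEEK → RECV
  read 'x': RECV → SEEK
  read 'y': SEEK → SEEK
  read 'y': SEEK → SEEK
  read 'y': SEEK → SEEK
  read 'x': SEEK → RECV
  read 'y': RECV → SEEK
  read 'x': SEEK → RECV
  end RECV, accepted
w2:
  start at RECV
  read 'y': RECV → SEEK
  read 'y': SEEK → SEEK
  read 'x': SEEK → RECV
  read 'y': RECV → SEEK
  read 'x': SEEK → RECV
  read 'y': RECV → SEEK
  read 'x': SEEK → RECV
  read 'x': RECV → SEEK
  end SEEK, rejected
w3:
  start at RECV
  read 'y': RECV → SEEK
  read 'x': SEEK → RECV
  read 'y': RECV → SEEK
  read 'x': SEEK → RECV
  read 'x': RECV → SEEK
  read 'x': SEEK → RECV
  read 'x': RECV → SEEK
  end SEEK, rejected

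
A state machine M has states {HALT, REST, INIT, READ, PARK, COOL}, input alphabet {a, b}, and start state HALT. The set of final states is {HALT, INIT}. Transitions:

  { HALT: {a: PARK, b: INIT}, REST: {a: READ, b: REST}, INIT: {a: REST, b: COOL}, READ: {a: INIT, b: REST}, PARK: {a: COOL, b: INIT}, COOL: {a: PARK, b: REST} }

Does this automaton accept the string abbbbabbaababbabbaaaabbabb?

start at HALT
read 'a': HALT → PARK
read 'b': PARK → INIT
read 'b': INIT → COOL
read 'b': COOL → REST
read 'b': REST → REST
read 'a': REST → READ
read 'b': READ → REST
read 'b': REST → REST
read 'a': REST → READ
read 'a': READ → INIT
read 'b': INIT → COOL
read 'a': COOL → PARK
read 'b': PARK → INIT
read 'b': INIT → COOL
read 'a': COOL → PARK
read 'b': PARK → INIT
read 'b': INIT → COOL
read 'a': COOL → PARK
read 'a': PARK → COOL
read 'a': COOL → PARK
read 'a': PARK → COOL
read 'b': COOL → REST
read 'b': REST → REST
read 'a': REST → READ
read 'b': READ → REST
read 'b': REST → REST
End state REST is not accepting.

No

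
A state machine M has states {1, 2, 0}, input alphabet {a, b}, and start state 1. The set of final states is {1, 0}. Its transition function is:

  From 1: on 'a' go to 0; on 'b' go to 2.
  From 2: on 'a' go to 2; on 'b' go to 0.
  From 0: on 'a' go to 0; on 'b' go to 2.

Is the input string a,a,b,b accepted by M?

Yes

start at 1
read 'a': 1 → 0
read 'a': 0 → 0
read 'b': 0 → 2
read 'b': 2 → 0
End state 0 is accepting.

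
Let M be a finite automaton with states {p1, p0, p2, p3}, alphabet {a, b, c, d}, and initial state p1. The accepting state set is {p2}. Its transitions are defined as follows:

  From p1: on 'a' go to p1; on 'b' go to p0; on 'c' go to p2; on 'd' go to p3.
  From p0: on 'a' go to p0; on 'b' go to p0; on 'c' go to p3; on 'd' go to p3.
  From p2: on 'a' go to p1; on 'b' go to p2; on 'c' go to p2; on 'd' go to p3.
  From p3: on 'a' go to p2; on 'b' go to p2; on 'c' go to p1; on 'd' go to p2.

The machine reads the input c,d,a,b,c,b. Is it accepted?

Yes

p1 → p2 → p3 → p2 → p2 → p2 → p2
End state p2 is accepting.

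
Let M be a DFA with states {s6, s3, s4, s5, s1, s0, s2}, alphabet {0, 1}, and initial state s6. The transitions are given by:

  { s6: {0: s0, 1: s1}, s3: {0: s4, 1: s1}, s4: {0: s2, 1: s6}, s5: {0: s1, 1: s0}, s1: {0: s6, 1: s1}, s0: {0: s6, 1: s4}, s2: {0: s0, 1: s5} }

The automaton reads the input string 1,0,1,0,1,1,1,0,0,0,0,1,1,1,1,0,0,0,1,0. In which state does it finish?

s6

start at s6
read '1': s6 → s1
read '0': s1 → s6
read '1': s6 → s1
read '0': s1 → s6
read '1': s6 → s1
read '1': s1 → s1
read '1': s1 → s1
read '0': s1 → s6
read '0': s6 → s0
read '0': s0 → s6
read '0': s6 → s0
read '1': s0 → s4
read '1': s4 → s6
read '1': s6 → s1
read '1': s1 → s1
read '0': s1 → s6
read '0': s6 → s0
read '0': s0 → s6
read '1': s6 → s1
read '0': s1 → s6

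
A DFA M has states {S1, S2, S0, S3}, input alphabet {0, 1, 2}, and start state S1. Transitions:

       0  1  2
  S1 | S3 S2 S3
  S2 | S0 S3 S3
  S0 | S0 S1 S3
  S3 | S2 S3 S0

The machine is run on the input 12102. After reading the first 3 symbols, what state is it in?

S3

start at S1
read '1': S1 → S2
read '2': S2 → S3
read '1': S3 → S3
After 3 symbols: S3.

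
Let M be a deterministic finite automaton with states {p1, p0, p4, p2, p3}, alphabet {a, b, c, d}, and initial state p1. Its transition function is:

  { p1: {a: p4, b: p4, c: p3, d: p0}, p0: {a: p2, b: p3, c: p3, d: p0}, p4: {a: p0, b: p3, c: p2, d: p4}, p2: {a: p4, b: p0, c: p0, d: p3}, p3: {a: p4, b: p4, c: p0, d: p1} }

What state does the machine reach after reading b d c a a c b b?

p3

p1 → p4 → p4 → p2 → p4 → p0 → p3 → p4 → p3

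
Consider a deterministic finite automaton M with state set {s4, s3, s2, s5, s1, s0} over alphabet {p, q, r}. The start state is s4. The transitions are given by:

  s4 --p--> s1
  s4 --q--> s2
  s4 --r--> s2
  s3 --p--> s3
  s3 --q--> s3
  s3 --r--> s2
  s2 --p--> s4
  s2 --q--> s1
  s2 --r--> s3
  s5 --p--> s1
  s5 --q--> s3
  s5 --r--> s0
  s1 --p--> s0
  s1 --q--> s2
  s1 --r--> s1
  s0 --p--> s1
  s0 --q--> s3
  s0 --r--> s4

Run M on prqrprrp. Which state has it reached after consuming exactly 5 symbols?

start at s4
read 'p': s4 → s1
read 'r': s1 → s1
read 'q': s1 → s2
read 'r': s2 → s3
read 'p': s3 → s3
After 5 symbols: s3.

s3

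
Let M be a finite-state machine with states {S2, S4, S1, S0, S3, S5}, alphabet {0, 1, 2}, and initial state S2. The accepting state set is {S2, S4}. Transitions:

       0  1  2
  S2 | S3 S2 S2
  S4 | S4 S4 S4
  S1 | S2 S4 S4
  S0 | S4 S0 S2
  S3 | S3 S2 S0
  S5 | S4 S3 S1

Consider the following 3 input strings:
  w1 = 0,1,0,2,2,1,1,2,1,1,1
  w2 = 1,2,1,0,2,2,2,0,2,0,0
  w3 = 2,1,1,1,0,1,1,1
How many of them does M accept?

w1: Trace: S2 -0-> S3 -1-> S2 -0-> S3 -2-> S0 -2-> S2 -1-> S2 -1-> S2 -2-> S2 -1-> S2 -1-> S2 -1-> S2  → end S2, accepted
w2: Trace: S2 -1-> S2 -2-> S2 -1-> S2 -0-> S3 -2-> S0 -2-> S2 -2-> S2 -0-> S3 -2-> S0 -0-> S4 -0-> S4  → end S4, accepted
w3: Trace: S2 -2-> S2 -1-> S2 -1-> S2 -1-> S2 -0-> S3 -1-> S2 -1-> S2 -1-> S2  → end S2, accepted

3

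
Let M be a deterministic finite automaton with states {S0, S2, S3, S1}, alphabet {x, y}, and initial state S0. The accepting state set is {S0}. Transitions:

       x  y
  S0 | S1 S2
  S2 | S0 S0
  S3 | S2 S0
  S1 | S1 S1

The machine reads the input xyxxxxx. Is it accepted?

No

start at S0
read 'x': S0 → S1
read 'y': S1 → S1
read 'x': S1 → S1
read 'x': S1 → S1
read 'x': S1 → S1
read 'x': S1 → S1
read 'x': S1 → S1
End state S1 is not accepting.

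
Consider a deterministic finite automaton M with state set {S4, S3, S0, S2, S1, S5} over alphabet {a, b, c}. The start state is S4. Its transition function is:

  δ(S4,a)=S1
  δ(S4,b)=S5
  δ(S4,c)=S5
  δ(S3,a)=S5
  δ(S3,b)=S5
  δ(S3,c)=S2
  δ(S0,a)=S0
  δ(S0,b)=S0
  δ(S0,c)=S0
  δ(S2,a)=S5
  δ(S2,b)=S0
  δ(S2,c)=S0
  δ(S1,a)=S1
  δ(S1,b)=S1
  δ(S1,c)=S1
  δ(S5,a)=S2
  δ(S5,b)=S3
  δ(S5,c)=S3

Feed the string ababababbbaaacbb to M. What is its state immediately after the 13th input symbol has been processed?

start at S4
read 'a': S4 → S1
read 'b': S1 → S1
read 'a': S1 → S1
read 'b': S1 → S1
read 'a': S1 → S1
read 'b': S1 → S1
read 'a': S1 → S1
read 'b': S1 → S1
read 'b': S1 → S1
read 'b': S1 → S1
read 'a': S1 → S1
read 'a': S1 → S1
read 'a': S1 → S1
After 13 symbols: S1.

S1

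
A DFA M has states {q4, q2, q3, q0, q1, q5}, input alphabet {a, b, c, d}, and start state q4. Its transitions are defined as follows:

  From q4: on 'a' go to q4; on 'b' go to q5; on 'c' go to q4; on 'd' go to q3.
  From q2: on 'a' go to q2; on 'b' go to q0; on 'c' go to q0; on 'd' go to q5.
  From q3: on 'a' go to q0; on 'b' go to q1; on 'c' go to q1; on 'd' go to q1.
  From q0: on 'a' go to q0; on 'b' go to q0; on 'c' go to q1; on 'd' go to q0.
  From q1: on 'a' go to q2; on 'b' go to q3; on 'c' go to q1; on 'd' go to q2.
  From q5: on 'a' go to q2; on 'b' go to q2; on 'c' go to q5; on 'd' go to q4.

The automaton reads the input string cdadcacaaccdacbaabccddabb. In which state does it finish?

q0

q4 → q4 → q3 → q0 → q0 → q1 → q2 → q0 → q0 → q0 → q1 → q1 → q2 → q2 → q0 → q0 → q0 → q0 → q0 → q1 → q1 → q2 → q5 → q2 → q0 → q0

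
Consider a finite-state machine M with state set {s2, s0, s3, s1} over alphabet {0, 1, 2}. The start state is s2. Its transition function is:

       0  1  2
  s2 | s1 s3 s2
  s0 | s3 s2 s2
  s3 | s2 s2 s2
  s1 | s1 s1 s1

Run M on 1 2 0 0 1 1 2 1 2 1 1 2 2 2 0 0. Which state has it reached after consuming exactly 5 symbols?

s1

start at s2
read '1': s2 → s3
read '2': s3 → s2
read '0': s2 → s1
read '0': s1 → s1
read '1': s1 → s1
After 5 symbols: s1.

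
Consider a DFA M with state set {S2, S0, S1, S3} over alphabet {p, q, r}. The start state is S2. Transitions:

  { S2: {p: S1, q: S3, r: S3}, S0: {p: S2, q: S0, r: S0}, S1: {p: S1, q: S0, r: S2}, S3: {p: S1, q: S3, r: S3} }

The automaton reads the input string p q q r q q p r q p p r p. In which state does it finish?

start at S2
read 'p': S2 → S1
read 'q': S1 → S0
read 'q': S0 → S0
read 'r': S0 → S0
read 'q': S0 → S0
read 'q': S0 → S0
read 'p': S0 → S2
read 'r': S2 → S3
read 'q': S3 → S3
read 'p': S3 → S1
read 'p': S1 → S1
read 'r': S1 → S2
read 'p': S2 → S1

S1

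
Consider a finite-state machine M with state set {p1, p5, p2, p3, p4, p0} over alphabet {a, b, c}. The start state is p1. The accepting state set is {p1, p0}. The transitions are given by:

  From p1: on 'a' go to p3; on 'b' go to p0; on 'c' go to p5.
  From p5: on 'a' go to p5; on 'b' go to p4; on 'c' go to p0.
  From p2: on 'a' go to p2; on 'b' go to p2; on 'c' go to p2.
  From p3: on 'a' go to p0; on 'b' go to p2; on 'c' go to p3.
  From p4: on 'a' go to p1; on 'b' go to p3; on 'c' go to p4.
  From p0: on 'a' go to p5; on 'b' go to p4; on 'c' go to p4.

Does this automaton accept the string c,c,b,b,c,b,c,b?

No

p1 → p5 → p0 → p4 → p3 → p3 → p2 → p2 → p2
End state p2 is not accepting.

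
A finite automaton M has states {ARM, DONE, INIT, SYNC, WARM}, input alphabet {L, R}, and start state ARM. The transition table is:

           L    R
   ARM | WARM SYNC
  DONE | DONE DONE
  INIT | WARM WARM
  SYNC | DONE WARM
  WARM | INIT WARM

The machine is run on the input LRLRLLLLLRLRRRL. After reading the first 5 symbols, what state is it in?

INIT

Trace: ARM -L-> WARM -R-> WARM -L-> INIT -R-> WARM -L-> INIT
After 5 symbols: INIT.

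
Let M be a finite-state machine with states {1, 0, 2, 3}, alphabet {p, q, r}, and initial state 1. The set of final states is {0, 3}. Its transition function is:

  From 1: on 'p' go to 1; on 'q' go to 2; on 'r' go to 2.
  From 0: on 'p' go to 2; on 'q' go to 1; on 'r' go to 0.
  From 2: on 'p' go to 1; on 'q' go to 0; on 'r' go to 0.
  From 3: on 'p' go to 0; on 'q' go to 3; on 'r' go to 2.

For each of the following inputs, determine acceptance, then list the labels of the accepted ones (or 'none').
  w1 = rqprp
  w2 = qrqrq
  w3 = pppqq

w2, w3

w1:
  start at 1
  read 'r': 1 → 2
  read 'q': 2 → 0
  read 'p': 0 → 2
  read 'r': 2 → 0
  read 'p': 0 → 2
  end 2, rejected
w2:
  start at 1
  read 'q': 1 → 2
  read 'r': 2 → 0
  read 'q': 0 → 1
  read 'r': 1 → 2
  read 'q': 2 → 0
  end 0, accepted
w3:
  start at 1
  read 'p': 1 → 1
  read 'p': 1 → 1
  read 'p': 1 → 1
  read 'q': 1 → 2
  read 'q': 2 → 0
  end 0, accepted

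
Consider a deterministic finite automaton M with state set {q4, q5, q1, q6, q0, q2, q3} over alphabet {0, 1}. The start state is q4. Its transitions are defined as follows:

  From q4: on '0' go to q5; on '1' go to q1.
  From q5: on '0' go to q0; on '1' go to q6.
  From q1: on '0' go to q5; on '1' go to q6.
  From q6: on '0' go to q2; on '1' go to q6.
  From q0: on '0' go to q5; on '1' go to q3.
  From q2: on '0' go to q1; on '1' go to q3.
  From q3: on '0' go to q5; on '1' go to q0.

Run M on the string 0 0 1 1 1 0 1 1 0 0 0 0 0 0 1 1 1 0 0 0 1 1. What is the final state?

q6

start at q4
read '0': q4 → q5
read '0': q5 → q0
read '1': q0 → q3
read '1': q3 → q0
read '1': q0 → q3
read '0': q3 → q5
read '1': q5 → q6
read '1': q6 → q6
read '0': q6 → q2
read '0': q2 → q1
read '0': q1 → q5
read '0': q5 → q0
read '0': q0 → q5
read '0': q5 → q0
read '1': q0 → q3
read '1': q3 → q0
read '1': q0 → q3
read '0': q3 → q5
read '0': q5 → q0
read '0': q0 → q5
read '1': q5 → q6
read '1': q6 → q6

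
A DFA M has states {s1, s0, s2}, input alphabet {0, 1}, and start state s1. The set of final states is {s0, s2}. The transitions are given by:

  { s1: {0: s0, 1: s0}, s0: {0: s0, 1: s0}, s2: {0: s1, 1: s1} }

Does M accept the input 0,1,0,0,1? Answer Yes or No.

start at s1
read '0': s1 → s0
read '1': s0 → s0
read '0': s0 → s0
read '0': s0 → s0
read '1': s0 → s0
End state s0 is accepting.

Yes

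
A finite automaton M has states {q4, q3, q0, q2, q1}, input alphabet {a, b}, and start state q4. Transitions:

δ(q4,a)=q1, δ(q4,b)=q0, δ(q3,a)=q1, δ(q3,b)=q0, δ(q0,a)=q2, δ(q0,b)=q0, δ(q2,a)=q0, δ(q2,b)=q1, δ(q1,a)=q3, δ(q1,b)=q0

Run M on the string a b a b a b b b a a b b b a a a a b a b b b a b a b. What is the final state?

q4 → q1 → q0 → q2 → q1 → q3 → q0 → q0 → q0 → q2 → q0 → q0 → q0 → q0 → q2 → q0 → q2 → q0 → q0 → q2 → q1 → q0 → q0 → q2 → q1 → q3 → q0

q0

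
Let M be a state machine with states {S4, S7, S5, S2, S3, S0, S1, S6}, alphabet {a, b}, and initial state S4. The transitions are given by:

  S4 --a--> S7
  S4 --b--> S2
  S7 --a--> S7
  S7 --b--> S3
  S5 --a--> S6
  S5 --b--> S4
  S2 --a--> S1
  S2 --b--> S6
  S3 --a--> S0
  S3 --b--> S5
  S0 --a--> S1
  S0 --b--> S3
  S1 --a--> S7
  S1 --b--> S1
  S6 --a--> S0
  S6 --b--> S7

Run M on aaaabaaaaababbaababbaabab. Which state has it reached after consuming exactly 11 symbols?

S3

Trace: S4 -a-> S7 -a-> S7 -a-> S7 -a-> S7 -b-> S3 -a-> S0 -a-> S1 -a-> S7 -a-> S7 -a-> S7 -b-> S3
After 11 symbols: S3.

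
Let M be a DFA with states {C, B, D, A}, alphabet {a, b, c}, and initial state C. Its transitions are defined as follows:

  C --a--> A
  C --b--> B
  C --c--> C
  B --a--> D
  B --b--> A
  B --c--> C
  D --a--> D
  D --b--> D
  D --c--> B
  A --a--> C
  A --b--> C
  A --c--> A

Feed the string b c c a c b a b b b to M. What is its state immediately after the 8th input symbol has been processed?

C

start at C
read 'b': C → B
read 'c': B → C
read 'c': C → C
read 'a': C → A
read 'c': A → A
read 'b': A → C
read 'a': C → A
read 'b': A → C
After 8 symbols: C.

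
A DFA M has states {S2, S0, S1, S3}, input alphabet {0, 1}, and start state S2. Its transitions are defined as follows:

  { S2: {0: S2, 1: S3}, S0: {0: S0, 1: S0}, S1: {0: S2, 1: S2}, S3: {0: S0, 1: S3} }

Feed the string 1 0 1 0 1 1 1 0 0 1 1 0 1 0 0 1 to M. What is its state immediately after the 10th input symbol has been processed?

start at S2
read '1': S2 → S3
read '0': S3 → S0
read '1': S0 → S0
read '0': S0 → S0
read '1': S0 → S0
read '1': S0 → S0
read '1': S0 → S0
read '0': S0 → S0
read '0': S0 → S0
read '1': S0 → S0
After 10 symbols: S0.

S0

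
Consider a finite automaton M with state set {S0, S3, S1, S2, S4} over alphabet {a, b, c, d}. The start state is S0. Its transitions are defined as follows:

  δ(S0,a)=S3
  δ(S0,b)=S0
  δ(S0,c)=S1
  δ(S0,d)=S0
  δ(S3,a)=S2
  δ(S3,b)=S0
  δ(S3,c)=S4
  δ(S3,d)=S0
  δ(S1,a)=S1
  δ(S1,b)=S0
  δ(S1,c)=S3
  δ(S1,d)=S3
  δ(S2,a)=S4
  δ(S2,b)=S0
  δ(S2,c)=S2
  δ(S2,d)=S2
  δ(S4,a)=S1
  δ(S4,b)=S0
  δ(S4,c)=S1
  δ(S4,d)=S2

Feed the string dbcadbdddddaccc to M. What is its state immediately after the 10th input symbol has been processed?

Trace: S0 -d-> S0 -b-> S0 -c-> S1 -a-> S1 -d-> S3 -b-> S0 -d-> S0 -d-> S0 -d-> S0 -d-> S0
After 10 symbols: S0.

S0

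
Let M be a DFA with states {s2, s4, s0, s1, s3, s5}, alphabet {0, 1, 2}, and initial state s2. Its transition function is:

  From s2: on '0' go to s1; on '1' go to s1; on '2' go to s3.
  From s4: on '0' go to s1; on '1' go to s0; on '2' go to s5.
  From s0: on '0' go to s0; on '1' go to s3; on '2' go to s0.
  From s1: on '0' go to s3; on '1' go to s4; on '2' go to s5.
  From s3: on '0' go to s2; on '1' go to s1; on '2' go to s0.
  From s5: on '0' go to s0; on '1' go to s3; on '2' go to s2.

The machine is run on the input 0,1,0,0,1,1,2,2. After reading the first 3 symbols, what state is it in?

s2 → s1 → s4 → s1
After 3 symbols: s1.

s1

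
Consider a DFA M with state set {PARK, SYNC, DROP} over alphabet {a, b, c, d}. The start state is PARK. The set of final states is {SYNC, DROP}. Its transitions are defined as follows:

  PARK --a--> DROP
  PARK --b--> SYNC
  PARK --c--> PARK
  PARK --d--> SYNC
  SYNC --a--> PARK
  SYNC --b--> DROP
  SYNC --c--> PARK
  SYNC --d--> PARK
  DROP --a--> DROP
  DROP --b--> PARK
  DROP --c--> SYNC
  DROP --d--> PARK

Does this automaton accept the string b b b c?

start at PARK
read 'b': PARK → SYNC
read 'b': SYNC → DROP
read 'b': DROP → PARK
read 'c': PARK → PARK
End state PARK is not accepting.

No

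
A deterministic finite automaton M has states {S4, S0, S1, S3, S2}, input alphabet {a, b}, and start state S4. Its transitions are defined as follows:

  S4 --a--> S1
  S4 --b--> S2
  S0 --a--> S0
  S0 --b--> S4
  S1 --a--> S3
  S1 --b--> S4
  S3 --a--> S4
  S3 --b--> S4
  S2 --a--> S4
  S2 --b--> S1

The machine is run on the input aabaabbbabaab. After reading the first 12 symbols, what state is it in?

start at S4
read 'a': S4 → S1
read 'a': S1 → S3
read 'b': S3 → S4
read 'a': S4 → S1
read 'a': S1 → S3
read 'b': S3 → S4
read 'b': S4 → S2
read 'b': S2 → S1
read 'a': S1 → S3
read 'b': S3 → S4
read 'a': S4 → S1
read 'a': S1 → S3
After 12 symbols: S3.

S3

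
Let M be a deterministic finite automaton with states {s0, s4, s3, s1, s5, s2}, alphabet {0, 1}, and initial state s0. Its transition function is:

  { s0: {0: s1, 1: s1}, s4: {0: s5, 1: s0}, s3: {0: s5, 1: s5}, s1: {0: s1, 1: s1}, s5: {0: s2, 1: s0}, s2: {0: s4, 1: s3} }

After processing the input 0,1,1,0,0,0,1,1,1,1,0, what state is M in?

start at s0
read '0': s0 → s1
read '1': s1 → s1
read '1': s1 → s1
read '0': s1 → s1
read '0': s1 → s1
read '0': s1 → s1
read '1': s1 → s1
read '1': s1 → s1
read '1': s1 → s1
read '1': s1 → s1
read '0': s1 → s1

s1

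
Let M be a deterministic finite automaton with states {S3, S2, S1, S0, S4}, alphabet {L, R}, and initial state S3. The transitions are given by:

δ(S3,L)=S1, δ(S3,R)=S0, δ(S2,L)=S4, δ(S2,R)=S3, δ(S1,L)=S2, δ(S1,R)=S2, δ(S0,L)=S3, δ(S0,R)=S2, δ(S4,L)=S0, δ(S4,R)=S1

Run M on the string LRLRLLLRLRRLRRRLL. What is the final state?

Trace: S3 -L-> S1 -R-> S2 -L-> S4 -R-> S1 -L-> S2 -L-> S4 -L-> S0 -R-> S2 -L-> S4 -R-> S1 -R-> S2 -L-> S4 -R-> S1 -R-> S2 -R-> S3 -L-> S1 -L-> S2

S2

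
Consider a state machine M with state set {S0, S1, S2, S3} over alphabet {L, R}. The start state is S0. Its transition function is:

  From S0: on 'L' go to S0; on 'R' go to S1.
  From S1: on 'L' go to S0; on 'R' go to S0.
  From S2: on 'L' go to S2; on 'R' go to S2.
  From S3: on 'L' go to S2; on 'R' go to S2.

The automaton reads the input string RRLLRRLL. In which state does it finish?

start at S0
read 'R': S0 → S1
read 'R': S1 → S0
read 'L': S0 → S0
read 'L': S0 → S0
read 'R': S0 → S1
read 'R': S1 → S0
read 'L': S0 → S0
read 'L': S0 → S0

S0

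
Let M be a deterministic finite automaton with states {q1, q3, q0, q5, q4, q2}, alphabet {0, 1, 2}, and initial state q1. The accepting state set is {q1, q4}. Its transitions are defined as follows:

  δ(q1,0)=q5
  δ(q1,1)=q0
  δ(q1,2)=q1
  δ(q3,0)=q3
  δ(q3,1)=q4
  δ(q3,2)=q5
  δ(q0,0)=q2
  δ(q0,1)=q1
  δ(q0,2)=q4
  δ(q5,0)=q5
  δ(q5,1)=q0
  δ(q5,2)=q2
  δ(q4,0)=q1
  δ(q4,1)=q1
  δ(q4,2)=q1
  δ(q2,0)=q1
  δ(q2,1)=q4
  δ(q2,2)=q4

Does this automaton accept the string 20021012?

Yes

q1 → q1 → q5 → q5 → q2 → q4 → q1 → q0 → q4
End state q4 is accepting.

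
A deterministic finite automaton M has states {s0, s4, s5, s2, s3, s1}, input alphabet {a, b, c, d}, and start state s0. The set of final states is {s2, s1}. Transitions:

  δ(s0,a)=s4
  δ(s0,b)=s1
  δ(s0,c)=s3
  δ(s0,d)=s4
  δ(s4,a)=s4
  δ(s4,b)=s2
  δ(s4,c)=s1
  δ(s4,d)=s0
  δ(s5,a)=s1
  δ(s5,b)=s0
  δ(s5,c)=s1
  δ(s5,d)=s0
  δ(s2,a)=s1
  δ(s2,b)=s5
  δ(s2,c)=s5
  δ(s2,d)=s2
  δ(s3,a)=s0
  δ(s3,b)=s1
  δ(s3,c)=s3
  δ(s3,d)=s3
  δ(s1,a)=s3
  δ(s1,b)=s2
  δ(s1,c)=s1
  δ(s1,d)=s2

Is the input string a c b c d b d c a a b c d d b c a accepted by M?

No

Trace: s0 -a-> s4 -c-> s1 -b-> s2 -c-> s5 -d-> s0 -b-> s1 -d-> s2 -c-> s5 -a-> s1 -a-> s3 -b-> s1 -c-> s1 -d-> s2 -d-> s2 -b-> s5 -c-> s1 -a-> s3
End state s3 is not accepting.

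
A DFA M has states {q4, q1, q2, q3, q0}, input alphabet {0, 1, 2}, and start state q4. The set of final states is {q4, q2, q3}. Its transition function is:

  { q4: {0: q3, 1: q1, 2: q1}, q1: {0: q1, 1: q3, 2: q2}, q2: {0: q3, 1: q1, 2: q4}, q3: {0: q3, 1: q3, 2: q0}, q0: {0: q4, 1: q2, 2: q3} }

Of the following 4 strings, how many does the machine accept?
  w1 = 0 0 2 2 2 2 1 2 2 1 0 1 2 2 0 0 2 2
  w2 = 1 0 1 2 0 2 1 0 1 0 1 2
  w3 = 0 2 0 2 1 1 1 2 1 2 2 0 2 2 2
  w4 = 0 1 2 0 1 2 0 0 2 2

2

w1:
  start at q4
  read '0': q4 → q3
  read '0': q3 → q3
  read '2': q3 → q0
  read '2': q0 → q3
  read '2': q3 → q0
  read '2': q0 → q3
  read '1': q3 → q3
  read '2': q3 → q0
  read '2': q0 → q3
  read '1': q3 → q3
  read '0': q3 → q3
  read '1': q3 → q3
  read '2': q3 → q0
  read '2': q0 → q3
  read '0': q3 → q3
  read '0': q3 → q3
  read '2': q3 → q0
  read '2': q0 → q3
  end q3, accepted
w2:
  start at q4
  read '1': q4 → q1
  read '0': q1 → q1
  read '1': q1 → q3
  read '2': q3 → q0
  read '0': q0 → q4
  read '2': q4 → q1
  read '1': q1 → q3
  read '0': q3 → q3
  read '1': q3 → q3
  read '0': q3 → q3
  read '1': q3 → q3
  read '2': q3 → q0
  end q0, rejected
w3:
  start at q4
  read '0': q4 → q3
  read '2': q3 → q0
  read '0': q0 → q4
  read '2': q4 → q1
  read '1': q1 → q3
  read '1': q3 → q3
  read '1': q3 → q3
  read '2': q3 → q0
  read '1': q0 → q2
  read '2': q2 → q4
  read '2': q4 → q1
  read '0': q1 → q1
  read '2': q1 → q2
  read '2': q2 → q4
  read '2': q4 → q1
  end q1, rejected
w4:
  start at q4
  read '0': q4 → q3
  read '1': q3 → q3
  read '2': q3 → q0
  read '0': q0 → q4
  read '1': q4 → q1
  read '2': q1 → q2
  read '0': q2 → q3
  read '0': q3 → q3
  read '2': q3 → q0
  read '2': q0 → q3
  end q3, accepted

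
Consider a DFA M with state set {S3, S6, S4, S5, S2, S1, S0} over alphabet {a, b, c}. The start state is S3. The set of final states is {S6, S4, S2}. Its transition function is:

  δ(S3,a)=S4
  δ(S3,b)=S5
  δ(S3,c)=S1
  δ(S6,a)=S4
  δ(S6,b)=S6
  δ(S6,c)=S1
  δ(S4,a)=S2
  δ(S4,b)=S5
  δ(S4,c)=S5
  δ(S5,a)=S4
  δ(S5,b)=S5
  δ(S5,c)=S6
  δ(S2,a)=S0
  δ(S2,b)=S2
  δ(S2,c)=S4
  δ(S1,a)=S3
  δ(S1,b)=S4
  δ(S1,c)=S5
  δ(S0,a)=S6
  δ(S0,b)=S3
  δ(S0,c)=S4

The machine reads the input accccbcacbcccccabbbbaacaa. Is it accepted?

Trace: S3 -a-> S4 -c-> S5 -c-> S6 -c-> S1 -c-> S5 -b-> S5 -c-> S6 -a-> S4 -c-> S5 -b-> S5 -c-> S6 -c-> S1 -c-> S5 -c-> S6 -c-> S1 -a-> S3 -b-> S5 -b-> S5 -b-> S5 -b-> S5 -a-> S4 -a-> S2 -c-> S4 -a-> S2 -a-> S0
End state S0 is not accepting.

No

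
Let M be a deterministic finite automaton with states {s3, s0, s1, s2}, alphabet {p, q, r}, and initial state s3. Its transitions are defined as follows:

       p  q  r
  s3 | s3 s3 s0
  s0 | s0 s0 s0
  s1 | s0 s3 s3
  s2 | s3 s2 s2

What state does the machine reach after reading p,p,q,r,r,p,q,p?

s3 → s3 → s3 → s3 → s0 → s0 → s0 → s0 → s0

s0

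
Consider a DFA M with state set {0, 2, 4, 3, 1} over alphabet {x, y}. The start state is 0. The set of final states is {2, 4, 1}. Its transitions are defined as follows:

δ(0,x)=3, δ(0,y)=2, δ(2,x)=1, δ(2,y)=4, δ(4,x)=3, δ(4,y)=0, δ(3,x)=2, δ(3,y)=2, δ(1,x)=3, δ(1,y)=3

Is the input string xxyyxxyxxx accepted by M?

Yes

start at 0
read 'x': 0 → 3
read 'x': 3 → 2
read 'y': 2 → 4
read 'y': 4 → 0
read 'x': 0 → 3
read 'x': 3 → 2
read 'y': 2 → 4
read 'x': 4 → 3
read 'x': 3 → 2
read 'x': 2 → 1
End state 1 is accepting.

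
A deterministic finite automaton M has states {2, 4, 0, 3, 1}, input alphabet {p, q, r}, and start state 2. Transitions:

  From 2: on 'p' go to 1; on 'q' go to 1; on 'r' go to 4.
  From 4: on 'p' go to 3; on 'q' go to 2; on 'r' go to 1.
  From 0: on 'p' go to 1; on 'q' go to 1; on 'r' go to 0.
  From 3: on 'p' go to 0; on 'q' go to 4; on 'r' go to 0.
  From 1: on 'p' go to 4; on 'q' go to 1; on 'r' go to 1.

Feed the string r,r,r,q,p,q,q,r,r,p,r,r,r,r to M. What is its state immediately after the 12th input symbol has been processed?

Trace: 2 -r-> 4 -r-> 1 -r-> 1 -q-> 1 -p-> 4 -q-> 2 -q-> 1 -r-> 1 -r-> 1 -p-> 4 -r-> 1 -r-> 1
After 12 symbols: 1.

1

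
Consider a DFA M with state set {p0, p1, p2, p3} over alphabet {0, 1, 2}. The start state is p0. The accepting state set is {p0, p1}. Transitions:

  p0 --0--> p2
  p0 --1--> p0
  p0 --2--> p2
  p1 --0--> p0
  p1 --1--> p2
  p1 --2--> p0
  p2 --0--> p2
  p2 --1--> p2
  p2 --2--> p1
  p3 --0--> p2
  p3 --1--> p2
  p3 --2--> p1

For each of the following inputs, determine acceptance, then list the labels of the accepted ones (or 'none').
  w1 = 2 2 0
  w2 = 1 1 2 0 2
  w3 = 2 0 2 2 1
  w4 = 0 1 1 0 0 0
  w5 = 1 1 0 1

w1, w2, w3

w1:
  start at p0
  read '2': p0 → p2
  read '2': p2 → p1
  read '0': p1 → p0
  end p0, accepted
w2:
  start at p0
  read '1': p0 → p0
  read '1': p0 → p0
  read '2': p0 → p2
  read '0': p2 → p2
  read '2': p2 → p1
  end p1, accepted
w3:
  start at p0
  read '2': p0 → p2
  read '0': p2 → p2
  read '2': p2 → p1
  read '2': p1 → p0
  read '1': p0 → p0
  end p0, accepted
w4:
  start at p0
  read '0': p0 → p2
  read '1': p2 → p2
  read '1': p2 → p2
  read '0': p2 → p2
  read '0': p2 → p2
  read '0': p2 → p2
  end p2, rejected
w5:
  start at p0
  read '1': p0 → p0
  read '1': p0 → p0
  read '0': p0 → p2
  read '1': p2 → p2
  end p2, rejected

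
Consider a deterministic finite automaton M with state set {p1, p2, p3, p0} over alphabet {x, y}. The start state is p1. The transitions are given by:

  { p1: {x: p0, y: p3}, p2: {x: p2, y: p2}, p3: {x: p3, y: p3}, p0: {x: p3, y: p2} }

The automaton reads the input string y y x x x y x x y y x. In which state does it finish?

p3

start at p1
read 'y': p1 → p3
read 'y': p3 → p3
read 'x': p3 → p3
read 'x': p3 → p3
read 'x': p3 → p3
read 'y': p3 → p3
read 'x': p3 → p3
read 'x': p3 → p3
read 'y': p3 → p3
read 'y': p3 → p3
read 'x': p3 → p3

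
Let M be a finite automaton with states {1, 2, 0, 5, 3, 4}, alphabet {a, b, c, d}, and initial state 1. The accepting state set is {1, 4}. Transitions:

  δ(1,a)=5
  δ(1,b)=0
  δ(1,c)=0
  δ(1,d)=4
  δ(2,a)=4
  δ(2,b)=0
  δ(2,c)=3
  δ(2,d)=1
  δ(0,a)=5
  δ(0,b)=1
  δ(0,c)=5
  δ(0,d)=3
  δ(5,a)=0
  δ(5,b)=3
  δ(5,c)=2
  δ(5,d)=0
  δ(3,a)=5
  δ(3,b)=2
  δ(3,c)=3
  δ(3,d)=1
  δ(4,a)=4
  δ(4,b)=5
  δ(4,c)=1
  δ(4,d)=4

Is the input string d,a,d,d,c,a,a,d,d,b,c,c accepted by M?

Trace: 1 -d-> 4 -a-> 4 -d-> 4 -d-> 4 -c-> 1 -a-> 5 -a-> 0 -d-> 3 -d-> 1 -b-> 0 -c-> 5 -c-> 2
End state 2 is not accepting.

No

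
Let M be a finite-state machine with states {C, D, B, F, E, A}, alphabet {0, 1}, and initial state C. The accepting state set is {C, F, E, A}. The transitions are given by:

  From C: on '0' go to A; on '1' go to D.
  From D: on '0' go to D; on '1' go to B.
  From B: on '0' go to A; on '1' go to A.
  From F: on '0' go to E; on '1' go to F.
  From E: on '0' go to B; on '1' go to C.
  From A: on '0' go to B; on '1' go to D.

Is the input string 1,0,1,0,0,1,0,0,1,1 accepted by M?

start at C
read '1': C → D
read '0': D → D
read '1': D → B
read '0': B → A
read '0': A → B
read '1': B → A
read '0': A → B
read '0': B → A
read '1': A → D
read '1': D → B
End state B is not accepting.

No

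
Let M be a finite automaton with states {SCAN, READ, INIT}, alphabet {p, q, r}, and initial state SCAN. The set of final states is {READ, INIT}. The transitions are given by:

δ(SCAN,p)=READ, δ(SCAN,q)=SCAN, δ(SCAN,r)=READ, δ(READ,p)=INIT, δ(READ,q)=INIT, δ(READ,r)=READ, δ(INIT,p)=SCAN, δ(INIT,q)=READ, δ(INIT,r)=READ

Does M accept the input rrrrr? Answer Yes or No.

Yes

Trace: SCAN -r-> READ -r-> READ -r-> READ -r-> READ -r-> READ
End state READ is accepting.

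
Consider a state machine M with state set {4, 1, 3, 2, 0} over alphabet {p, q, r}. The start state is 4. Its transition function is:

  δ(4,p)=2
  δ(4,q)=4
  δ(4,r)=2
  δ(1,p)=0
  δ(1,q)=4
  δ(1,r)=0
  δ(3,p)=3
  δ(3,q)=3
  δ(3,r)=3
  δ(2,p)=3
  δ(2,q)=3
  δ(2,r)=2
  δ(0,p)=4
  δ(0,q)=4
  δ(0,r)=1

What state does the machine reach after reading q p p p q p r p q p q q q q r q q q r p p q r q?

3

4 → 4 → 2 → 3 → 3 → 3 → 3 → 3 → 3 → 3 → 3 → 3 → 3 → 3 → 3 → 3 → 3 → 3 → 3 → 3 → 3 → 3 → 3 → 3 → 3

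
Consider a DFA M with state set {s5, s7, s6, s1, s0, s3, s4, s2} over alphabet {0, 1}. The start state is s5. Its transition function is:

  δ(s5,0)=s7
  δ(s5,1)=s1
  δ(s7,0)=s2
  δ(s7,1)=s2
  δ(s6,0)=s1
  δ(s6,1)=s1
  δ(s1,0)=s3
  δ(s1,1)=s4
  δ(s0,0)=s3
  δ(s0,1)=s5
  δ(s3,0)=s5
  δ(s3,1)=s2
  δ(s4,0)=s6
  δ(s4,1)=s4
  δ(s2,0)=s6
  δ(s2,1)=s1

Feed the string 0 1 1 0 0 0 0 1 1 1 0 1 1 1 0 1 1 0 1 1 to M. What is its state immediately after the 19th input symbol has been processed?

s1

start at s5
read '0': s5 → s7
read '1': s7 → s2
read '1': s2 → s1
read '0': s1 → s3
read '0': s3 → s5
read '0': s5 → s7
read '0': s7 → s2
read '1': s2 → s1
read '1': s1 → s4
read '1': s4 → s4
read '0': s4 → s6
read '1': s6 → s1
read '1': s1 → s4
read '1': s4 → s4
read '0': s4 → s6
read '1': s6 → s1
read '1': s1 → s4
read '0': s4 → s6
read '1': s6 → s1
After 19 symbols: s1.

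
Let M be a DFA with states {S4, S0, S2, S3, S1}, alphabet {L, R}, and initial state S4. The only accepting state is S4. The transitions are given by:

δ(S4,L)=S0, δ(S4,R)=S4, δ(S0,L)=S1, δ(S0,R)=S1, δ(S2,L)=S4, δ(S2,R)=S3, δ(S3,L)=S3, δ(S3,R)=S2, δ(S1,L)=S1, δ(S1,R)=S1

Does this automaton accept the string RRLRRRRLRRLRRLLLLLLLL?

S4 → S4 → S4 → S0 → S1 → S1 → S1 → S1 → S1 → S1 → S1 → S1 → S1 → S1 → S1 → S1 → S1 → S1 → S1 → S1 → S1 → S1
End state S1 is not accepting.

No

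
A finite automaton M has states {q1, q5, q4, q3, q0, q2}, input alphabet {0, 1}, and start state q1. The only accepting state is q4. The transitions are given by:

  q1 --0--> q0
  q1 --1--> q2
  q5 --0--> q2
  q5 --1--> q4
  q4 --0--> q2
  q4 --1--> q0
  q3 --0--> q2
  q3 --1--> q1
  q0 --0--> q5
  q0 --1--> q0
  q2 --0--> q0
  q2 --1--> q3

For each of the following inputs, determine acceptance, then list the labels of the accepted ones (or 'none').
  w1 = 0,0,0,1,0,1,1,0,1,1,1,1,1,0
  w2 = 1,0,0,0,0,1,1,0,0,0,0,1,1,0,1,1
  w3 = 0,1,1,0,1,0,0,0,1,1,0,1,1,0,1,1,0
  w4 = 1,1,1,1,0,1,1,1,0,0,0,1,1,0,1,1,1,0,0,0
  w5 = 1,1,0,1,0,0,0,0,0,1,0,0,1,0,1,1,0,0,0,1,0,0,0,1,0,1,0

w1:
  start at q1
  read '0': q1 → q0
  read '0': q0 → q5
  read '0': q5 → q2
  read '1': q2 → q3
  read '0': q3 → q2
  read '1': q2 → q3
  read '1': q3 → q1
  read '0': q1 → q0
  read '1': q0 → q0
  read '1': q0 → q0
  read '1': q0 → q0
  read '1': q0 → q0
  read '1': q0 → q0
  read '0': q0 → q5
  end q5, rejected
w2:
  start at q1
  read '1': q1 → q2
  read '0': q2 → q0
  read '0': q0 → q5
  read '0': q5 → q2
  read '0': q2 → q0
  read '1': q0 → q0
  read '1': q0 → q0
  read '0': q0 → q5
  read '0': q5 → q2
  read '0': q2 → q0
  read '0': q0 → q5
  read '1': q5 → q4
  read '1': q4 → q0
  read '0': q0 → q5
  read '1': q5 → q4
  read '1': q4 → q0
  end q0, rejected
w3:
  start at q1
  read '0': q1 → q0
  read '1': q0 → q0
  read '1': q0 → q0
  read '0': q0 → q5
  read '1': q5 → q4
  read '0': q4 → q2
  read '0': q2 → q0
  read '0': q0 → q5
  read '1': q5 → q4
  read '1': q4 → q0
  read '0': q0 → q5
  read '1': q5 → q4
  read '1': q4 → q0
  read '0': q0 → q5
  read '1': q5 → q4
  read '1': q4 → q0
  read '0': q0 → q5
  end q5, rejected
w4:
  start at q1
  read '1': q1 → q2
  read '1': q2 → q3
  read '1': q3 → q1
  read '1': q1 → q2
  read '0': q2 → q0
  read '1': q0 → q0
  read '1': q0 → q0
  read '1': q0 → q0
  read '0': q0 → q5
  read '0': q5 → q2
  read '0': q2 → q0
  read '1': q0 → q0
  read '1': q0 → q0
  read '0': q0 → q5
  read '1': q5 → q4
  read '1': q4 → q0
  read '1': q0 → q0
  read '0': q0 → q5
  read '0': q5 → q2
  read '0': q2 → q0
  end q0, rejected
w5:
  start at q1
  read '1': q1 → q2
  read '1': q2 → q3
  read '0': q3 → q2
  read '1': q2 → q3
  read '0': q3 → q2
  read '0': q2 → q0
  read '0': q0 → q5
  read '0': q5 → q2
  read '0': q2 → q0
  read '1': q0 → q0
  read '0': q0 → q5
  read '0': q5 → q2
  read '1': q2 → q3
  read '0': q3 → q2
  read '1': q2 → q3
  read '1': q3 → q1
  read '0': q1 → q0
  read '0': q0 → q5
  read '0': q5 → q2
  read '1': q2 → q3
  read '0': q3 → q2
  read '0': q2 → q0
  read '0': q0 → q5
  read '1': q5 → q4
  read '0': q4 → q2
  read '1': q2 → q3
  read '0': q3 → q2
  end q2, rejected

none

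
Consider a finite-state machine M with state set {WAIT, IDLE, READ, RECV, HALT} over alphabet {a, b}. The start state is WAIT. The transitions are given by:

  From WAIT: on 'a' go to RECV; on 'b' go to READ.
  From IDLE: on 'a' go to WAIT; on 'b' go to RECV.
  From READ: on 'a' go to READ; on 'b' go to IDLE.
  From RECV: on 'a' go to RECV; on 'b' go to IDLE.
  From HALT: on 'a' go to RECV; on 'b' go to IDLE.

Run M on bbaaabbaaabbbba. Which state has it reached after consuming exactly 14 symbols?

RECV

Trace: WAIT -b-> READ -b-> IDLE -a-> WAIT -a-> RECV -a-> RECV -b-> IDLE -b-> RECV -a-> RECV -a-> RECV -a-> RECV -b-> IDLE -b-> RECV -b-> IDLE -b-> RECV
After 14 symbols: RECV.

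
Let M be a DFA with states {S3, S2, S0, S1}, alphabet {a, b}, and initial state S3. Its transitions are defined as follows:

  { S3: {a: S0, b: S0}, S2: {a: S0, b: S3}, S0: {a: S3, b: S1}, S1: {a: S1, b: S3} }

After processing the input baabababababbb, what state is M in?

S0

start at S3
read 'b': S3 → S0
read 'a': S0 → S3
read 'a': S3 → S0
read 'b': S0 → S1
read 'a': S1 → S1
read 'b': S1 → S3
read 'a': S3 → S0
read 'b': S0 → S1
read 'a': S1 → S1
read 'b': S1 → S3
read 'a': S3 → S0
read 'b': S0 → S1
read 'b': S1 → S3
read 'b': S3 → S0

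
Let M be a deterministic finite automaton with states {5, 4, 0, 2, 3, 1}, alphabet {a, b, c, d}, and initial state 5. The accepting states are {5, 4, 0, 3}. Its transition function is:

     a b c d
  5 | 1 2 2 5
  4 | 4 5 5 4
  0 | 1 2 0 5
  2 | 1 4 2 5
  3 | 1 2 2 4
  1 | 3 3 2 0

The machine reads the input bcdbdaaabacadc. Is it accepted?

Yes

5 → 2 → 2 → 5 → 2 → 5 → 1 → 3 → 1 → 3 → 1 → 2 → 1 → 0 → 0
End state 0 is accepting.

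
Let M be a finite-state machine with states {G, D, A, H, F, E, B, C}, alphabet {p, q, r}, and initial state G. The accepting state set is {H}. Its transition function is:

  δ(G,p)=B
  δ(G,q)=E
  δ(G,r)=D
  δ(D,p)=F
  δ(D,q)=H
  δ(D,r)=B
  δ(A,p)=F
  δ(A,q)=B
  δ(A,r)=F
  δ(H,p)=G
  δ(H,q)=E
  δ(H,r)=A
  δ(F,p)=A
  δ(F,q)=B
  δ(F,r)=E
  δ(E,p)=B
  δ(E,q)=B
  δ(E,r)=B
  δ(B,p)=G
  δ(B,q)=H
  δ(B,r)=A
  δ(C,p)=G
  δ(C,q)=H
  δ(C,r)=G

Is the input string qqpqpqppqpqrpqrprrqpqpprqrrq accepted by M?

G → E → B → G → E → B → H → G → B → H → G → E → B → G → E → B → G → D → B → H → G → E → B → G → D → H → A → F → B
End state B is not accepting.

No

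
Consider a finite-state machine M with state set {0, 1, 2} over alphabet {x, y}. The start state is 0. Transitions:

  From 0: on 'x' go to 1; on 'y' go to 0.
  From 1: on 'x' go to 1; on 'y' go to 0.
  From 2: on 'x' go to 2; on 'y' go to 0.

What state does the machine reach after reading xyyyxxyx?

Trace: 0 -x-> 1 -y-> 0 -y-> 0 -y-> 0 -x-> 1 -x-> 1 -y-> 0 -x-> 1

1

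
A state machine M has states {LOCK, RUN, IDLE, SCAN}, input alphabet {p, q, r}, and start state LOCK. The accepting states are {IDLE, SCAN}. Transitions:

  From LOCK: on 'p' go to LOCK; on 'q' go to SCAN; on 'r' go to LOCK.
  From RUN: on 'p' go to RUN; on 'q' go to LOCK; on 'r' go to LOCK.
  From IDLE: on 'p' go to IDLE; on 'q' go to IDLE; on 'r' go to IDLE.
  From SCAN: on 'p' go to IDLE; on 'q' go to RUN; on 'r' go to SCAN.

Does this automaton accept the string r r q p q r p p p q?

Yes

LOCK → LOCK → LOCK → SCAN → IDLE → IDLE → IDLE → IDLE → IDLE → IDLE → IDLE
End state IDLE is accepting.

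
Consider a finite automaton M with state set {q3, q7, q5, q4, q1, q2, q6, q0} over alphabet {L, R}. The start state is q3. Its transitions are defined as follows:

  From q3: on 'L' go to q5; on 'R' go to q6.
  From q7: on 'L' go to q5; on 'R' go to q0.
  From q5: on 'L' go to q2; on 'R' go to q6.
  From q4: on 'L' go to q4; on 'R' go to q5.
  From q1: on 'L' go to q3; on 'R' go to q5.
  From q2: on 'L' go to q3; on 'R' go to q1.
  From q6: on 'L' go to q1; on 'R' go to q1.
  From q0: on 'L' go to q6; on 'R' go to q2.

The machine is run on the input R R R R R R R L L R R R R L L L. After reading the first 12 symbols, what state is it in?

start at q3
read 'R': q3 → q6
read 'R': q6 → q1
read 'R': q1 → q5
read 'R': q5 → q6
read 'R': q6 → q1
read 'R': q1 → q5
read 'R': q5 → q6
read 'L': q6 → q1
read 'L': q1 → q3
read 'R': q3 → q6
read 'R': q6 → q1
read 'R': q1 → q5
After 12 symbols: q5.

q5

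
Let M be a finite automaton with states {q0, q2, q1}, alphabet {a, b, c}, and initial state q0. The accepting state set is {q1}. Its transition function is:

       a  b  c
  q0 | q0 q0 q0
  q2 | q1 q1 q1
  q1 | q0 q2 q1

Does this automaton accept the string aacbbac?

q0 → q0 → q0 → q0 → q0 → q0 → q0 → q0
End state q0 is not accepting.

No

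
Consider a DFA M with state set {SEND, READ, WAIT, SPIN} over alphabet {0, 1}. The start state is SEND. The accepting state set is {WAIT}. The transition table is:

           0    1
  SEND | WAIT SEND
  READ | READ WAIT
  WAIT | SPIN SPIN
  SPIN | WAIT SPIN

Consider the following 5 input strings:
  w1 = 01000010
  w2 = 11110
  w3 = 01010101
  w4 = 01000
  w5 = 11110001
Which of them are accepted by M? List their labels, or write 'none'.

w1, w2, w4

w1: SEND → WAIT → SPIN → WAIT → SPIN → WAIT → SPIN → SPIN → WAIT  → end WAIT, accepted
w2: SEND → SEND → SEND → SEND → SEND → WAIT  → end WAIT, accepted
w3: SEND → WAIT → SPIN → WAIT → SPIN → WAIT → SPIN → WAIT → SPIN  → end SPIN, rejected
w4: SEND → WAIT → SPIN → WAIT → SPIN → WAIT  → end WAIT, accepted
w5: SEND → SEND → SEND → SEND → SEND → WAIT → SPIN → WAIT → SPIN  → end SPIN, rejected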